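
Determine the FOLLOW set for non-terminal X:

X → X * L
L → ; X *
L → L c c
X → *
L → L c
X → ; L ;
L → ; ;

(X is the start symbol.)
X is the start symbol, so $ ∈ FOLLOW(X).
In X → X * L: X is followed by '*' L, add FIRST('*' L) \ {ε} = { '*' }
In L → ; X *: X is followed by '*', add FIRST('*') \ {ε} = { '*' }

Taking the union: FOLLOW(X) = { $, '*' }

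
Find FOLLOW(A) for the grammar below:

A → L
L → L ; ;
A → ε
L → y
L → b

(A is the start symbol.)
{ $ }

To compute FOLLOW(A), find every occurrence of A on a right-hand side N → α A β: add FIRST(β) \ {ε}, and if β is empty or nullable also add FOLLOW(N). Iterate to a fixed point.

A is the start symbol, so $ ∈ FOLLOW(A).
A does not occur on any right-hand side.

Taking the union: FOLLOW(A) = { $ }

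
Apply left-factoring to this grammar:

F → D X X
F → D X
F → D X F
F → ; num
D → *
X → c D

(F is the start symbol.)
Left-factoring transforms A → αβ₁ | αβ₂ into A → αA' and A' → β₁ | β₂
(α is the longest common prefix among the alternatives). Repeat until
no nonterminal has two alternatives with a common prefix.

Round 1: F has alternatives sharing prefix 'D X'. Introduce F': F → D X F'
  Add: F' → X
  Add: F' → ε
  Add: F' → F

No remaining common prefixes — done.

Resulting grammar:
F → D X F'
F' → X
F' → ε
F' → F
F → ; num
D → *
X → c D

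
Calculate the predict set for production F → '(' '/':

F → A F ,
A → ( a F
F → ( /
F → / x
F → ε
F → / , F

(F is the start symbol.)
{ '(' }

PREDICT(F → '(' '/') = (FIRST(RHS) \ {ε}) ∪ (FOLLOW(F) if ε ∈ FIRST(RHS), i.e. RHS ⇒* ε)
FIRST('(' '/') = { '(' }
ε ∉ FIRST('(' '/'), so FOLLOW(F) is not added.
PREDICT(F → '(' '/') = { '(' }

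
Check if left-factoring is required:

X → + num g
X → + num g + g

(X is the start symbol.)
Yes, X has productions with common prefix '+ num g'

Left-factoring is needed when two productions for the same non-terminal
share a common prefix on the right-hand side.

Productions for X:
  X → + num g
  X → + num g + g

Found common prefix '+ num g' in productions for X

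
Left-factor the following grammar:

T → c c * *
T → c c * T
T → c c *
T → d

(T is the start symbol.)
T → c c * T'
T' → *
T' → T
T' → ε
T → d

Left-factoring transforms A → αβ₁ | αβ₂ into A → αA' and A' → β₁ | β₂
(α is the longest common prefix among the alternatives). Repeat until
no nonterminal has two alternatives with a common prefix.

Round 1: T has alternatives sharing prefix 'c c *'. Introduce T': T → c c * T'
  Add: T' → *
  Add: T' → T
  Add: T' → ε

No remaining common prefixes — done.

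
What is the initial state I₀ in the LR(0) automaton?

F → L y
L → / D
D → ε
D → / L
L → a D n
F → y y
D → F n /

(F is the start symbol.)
{ [F → . L y], [F → . y y], [F' → . F], [L → . / D], [L → . a D n] }

First, augment the grammar with F' → F
I₀ = CLOSURE({ [F' → . F] }):
  [F' → . F] has the dot before F: add [F → . L y], [F → . y y]
  [F → . L y] has the dot before L: add [L → . / D], [L → . a D n]
No further items can be added.

I₀ = { [F → . L y], [F → . y y], [F' → . F], [L → . / D], [L → . a D n] }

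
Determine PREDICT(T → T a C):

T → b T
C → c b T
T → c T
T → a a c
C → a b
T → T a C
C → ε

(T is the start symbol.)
{ 'a', 'b', 'c' }

PREDICT(T → T a C) = (FIRST(RHS) \ {ε}) ∪ (FOLLOW(T) if ε ∈ FIRST(RHS), i.e. RHS ⇒* ε)
FIRST(T) = { 'a', 'b', 'c' }
FIRST(T a C) = { 'a', 'b', 'c' }
ε ∉ FIRST(T a C), so FOLLOW(T) is not added.
PREDICT(T → T a C) = { 'a', 'b', 'c' }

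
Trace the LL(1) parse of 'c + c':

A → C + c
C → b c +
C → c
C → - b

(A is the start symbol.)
LL(1) parsing maintains a stack (initially the start symbol over $) and the input. At each step: if the stack top is a terminal, match it against the current input token; if it is a non-terminal N, replace it with the RHS of M[N, lookahead] (the unique production whose predict set contains the lookahead).

Stack is shown with the top on the left.

Stack    Input    Action
------------------------
A $      c + c $  output A → C + c
C + c $  c + c $  output C → c
c + c $  c + c $  match 'c'
+ c $    + c $    match '+'
c $      c $      match 'c'
$        $        accept

The string is accepted.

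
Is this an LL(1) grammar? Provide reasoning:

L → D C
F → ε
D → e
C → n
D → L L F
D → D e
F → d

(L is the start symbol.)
No. Predict set conflict for D: { 'e' }

A grammar is LL(1) if for each non-terminal N with multiple productions, the predict sets of those productions are pairwise disjoint, where PREDICT(N → α) = (FIRST(α) \ {ε}) ∪ (FOLLOW(N) if α ⇒* ε).

Relevant sets:
  FIRST(L) = { 'e' }
  FIRST(D) = { 'e' }
  FOLLOW(F) = { 'e', 'n' }

For F:
  PREDICT(F → ε) = { 'e', 'n' }
  PREDICT(F → d) = { 'd' }
For D:
  PREDICT(D → e) = { 'e' }
  PREDICT(D → L L F) = { 'e' }
  PREDICT(D → D e) = { 'e' }
L, C have a single production, so nothing to check there.

Conflict found: Predict set conflict for D: { 'e' }
The grammar is NOT LL(1).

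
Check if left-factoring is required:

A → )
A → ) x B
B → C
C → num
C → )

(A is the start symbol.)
Left-factoring is needed when two productions for the same non-terminal
share a common prefix on the right-hand side.

Productions for A:
  A → )
  A → ) x B
Productions for C:
  C → num
  C → )

Found common prefix ')' in productions for A

Answer: Yes, A has productions with common prefix ')'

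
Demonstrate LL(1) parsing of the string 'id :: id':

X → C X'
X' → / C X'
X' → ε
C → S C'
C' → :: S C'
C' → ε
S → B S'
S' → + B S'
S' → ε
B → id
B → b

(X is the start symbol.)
Stack is shown with the top on the left.

Stack          Input       Action
---------------------------------
X $            id :: id $  output X → C X'
C X' $         id :: id $  output C → S C'
S C' X' $      id :: id $  output S → B S'
B S' C' X' $   id :: id $  output B → id
id S' C' X' $  id :: id $  match 'id'
S' C' X' $     :: id $     output S' → ε
C' X' $        :: id $     output C' → :: S C'
:: S C' X' $   :: id $     match '::'
S C' X' $      id $        output S → B S'
B S' C' X' $   id $        output B → id
id S' C' X' $  id $        match 'id'
S' C' X' $     $           output S' → ε
C' X' $        $           output C' → ε
X' $           $           output X' → ε
$              $           accept

The string is accepted.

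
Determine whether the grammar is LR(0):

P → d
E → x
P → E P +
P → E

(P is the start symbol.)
A grammar is LR(0) if no state in the canonical LR(0) collection has:
  - both a shift item (dot before a terminal) and a complete item (shift-reduce conflict), or
  - two or more complete items (reduce-reduce conflict; the accept item [P' → P .] counts as a complete item here).

Augment with P' → P and build the canonical LR(0) collection (I0 = CLOSURE({[P' → . P]}), then GOTO on every symbol after a dot until no new states appear). It has 7 states:
  I0: { [E → . x], [P → . E P +], [P → . E], [P → . d], [P' → . P] }  — shift
  I1: { [E → . x], [P → . E P +], [P → . E], [P → . d], [P → E . P +], [P → E .] }  — shift, reduce
  I2: { [P' → P .] }  — accept
  I3: { [P → d .] }  — reduce
  I4: { [E → x .] }  — reduce
  I5: { [P → E P . +] }  — shift
  I6: { [P → E P + .] }  — reduce

Conflict in state I1:
  Shift-reduce conflict between [P → E .] and [E → . x]
So the grammar is NOT LR(0).

Answer: No. Shift-reduce conflict between [P → E .] and [E → . x]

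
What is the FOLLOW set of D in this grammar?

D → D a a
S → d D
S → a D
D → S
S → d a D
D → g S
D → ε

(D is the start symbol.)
To compute FOLLOW(D), find every occurrence of D on a right-hand side N → α D β: add FIRST(β) \ {ε}, and if β is empty or nullable also add FOLLOW(N). Iterate to a fixed point.

D is the start symbol, so $ ∈ FOLLOW(D).
In D → D a a: D is followed by a a, add FIRST(a a) \ {ε} = { 'a' }
In S → d D: D is at the end, add FOLLOW(S)
In S → a D: D is at the end, add FOLLOW(S)
In S → d a D: D is at the end, add FOLLOW(S)

The FOLLOW sets referred to above (computed the same way, to a fixed point):
  FOLLOW(S) = { $, 'a' }

Taking the union: FOLLOW(D) = { $, 'a' }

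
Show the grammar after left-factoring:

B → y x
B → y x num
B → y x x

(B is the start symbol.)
Left-factoring transforms A → αβ₁ | αβ₂ into A → αA' and A' → β₁ | β₂
(α is the longest common prefix among the alternatives). Repeat until
no nonterminal has two alternatives with a common prefix.

Round 1: B has alternatives sharing prefix 'y x'. Introduce B': B → y x B'
  Add: B' → ε
  Add: B' → num
  Add: B' → x

No remaining common prefixes — done.

Resulting grammar:
B → y x B'
B' → ε
B' → num
B' → x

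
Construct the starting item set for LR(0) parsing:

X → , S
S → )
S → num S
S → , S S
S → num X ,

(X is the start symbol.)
First, augment the grammar with X' → X
I₀ = CLOSURE({ [X' → . X] }):
  [X' → . X] has the dot before X: add [X → . , S]
No further items can be added.

I₀ = { [X → . , S], [X' → . X] }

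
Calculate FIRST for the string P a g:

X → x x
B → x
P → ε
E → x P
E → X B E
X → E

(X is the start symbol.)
FIRST sets of the non-terminals involved (from the grammar, by fixed-point iteration):
  FIRST(P) = { ε }

To compute FIRST(P a g), process the symbols left to right:
Symbol P is a non-terminal. Add FIRST(P) \ {ε} = { }
P is nullable (ε ∈ FIRST(P)), continue to the next symbol.
Symbol a is a terminal. Add 'a' and stop.
FIRST(P a g) = { 'a' }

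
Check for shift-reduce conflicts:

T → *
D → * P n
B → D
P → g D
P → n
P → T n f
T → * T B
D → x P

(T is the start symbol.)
Yes — I1: [T → * .] vs [T → . *]

A shift-reduce conflict occurs when an LR(0) state has both:
  - a complete (reduce) item [A → α .] (dot at the end), and
  - a shift item [B → β . c γ] (dot before a terminal).

Augment with T' → T and build the canonical LR(0) collection (I0 = CLOSURE({[T' → . T]}), then GOTO on every symbol after a dot until no new states appear). It has 17 states:
  I0: { [T → . * T B], [T → . *], [T' → . T] }  — shift
  I1: { [T → * . T B], [T → * .], [T → . * T B], [T → . *] }  — shift, reduce
  I2: { [T' → T .] }  — accept
  I3: { [B → . D], [D → . * P n], [D → . x P], [T → * T . B] }  — shift
  I4: { [D → * . P n], [P → . T n f], [P → . g D], [P → . n], [T → . * T B], [T → . *] }  — shift
  I5: { [T → * T B .] }  — reduce
  I6: { [B → D .] }  — reduce
  I7: { [D → x . P], [P → . T n f], [P → . g D], [P → . n], [T → . * T B], [T → . *] }  — shift
  I8: { [D → x P .] }  — reduce
  I9: { [P → T . n f] }  — shift
  I10: { [D → . * P n], [D → . x P], [P → g . D] }  — shift
  I11: { [P → n .] }  — reduce
  I12: { [P → g D .] }  — reduce
  I13: { [P → T n . f] }  — shift
  I14: { [P → T n f .] }  — reduce
  I15: { [D → * P . n] }  — shift
  I16: { [D → * P n .] }  — reduce

I1 contains reduce item [T → * .] and shift items [T → . *], [T → . * T B] — shift-reduce conflict.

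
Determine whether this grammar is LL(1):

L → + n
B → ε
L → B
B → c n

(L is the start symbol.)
Yes, the grammar is LL(1).

A grammar is LL(1) if for each non-terminal N with multiple productions, the predict sets of those productions are pairwise disjoint, where PREDICT(N → α) = (FIRST(α) \ {ε}) ∪ (FOLLOW(N) if α ⇒* ε).

Relevant sets:
  FIRST(B) = { 'c', ε }
  FOLLOW(L) = { $ }
  FOLLOW(B) = { $ }

For L:
  PREDICT(L → '+' n) = { '+' }
  PREDICT(L → B) = { $, 'c' }
For B:
  PREDICT(B → ε) = { $ }
  PREDICT(B → c n) = { 'c' }

All predict sets are disjoint. The grammar IS LL(1).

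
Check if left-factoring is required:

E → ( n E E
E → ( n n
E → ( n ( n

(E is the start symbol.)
Yes, E has productions with common prefix '( n'

Left-factoring is needed when two productions for the same non-terminal
share a common prefix on the right-hand side.

Productions for E:
  E → ( n E E
  E → ( n n
  E → ( n ( n

Found common prefix '( n' in productions for E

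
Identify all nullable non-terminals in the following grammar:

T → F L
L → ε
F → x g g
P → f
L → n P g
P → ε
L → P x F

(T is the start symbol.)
ε-productions: L → ε, P → ε
So L, P are immediately nullable.
No further non-terminal can be added: every production for the remaining non-terminals contains a terminal or a non-nullable non-terminal.
Nullable = { 'L', 'P' }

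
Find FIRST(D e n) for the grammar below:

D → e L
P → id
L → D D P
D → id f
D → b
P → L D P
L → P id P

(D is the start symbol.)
FIRST sets of the non-terminals involved (from the grammar, by fixed-point iteration):
  FIRST(D) = { 'b', 'e', 'id' }

To compute FIRST(D e n), process the symbols left to right:
Symbol D is a non-terminal. Add FIRST(D) \ {ε} = { 'b', 'e', 'id' }
D is not nullable (ε ∉ FIRST(D)), so stop here.
FIRST(D e n) = { 'b', 'e', 'id' }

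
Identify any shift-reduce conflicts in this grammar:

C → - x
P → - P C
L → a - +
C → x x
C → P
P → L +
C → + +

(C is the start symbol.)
A shift-reduce conflict occurs when an LR(0) state has both:
  - a complete (reduce) item [A → α .] (dot at the end), and
  - a shift item [B → β . c γ] (dot before a terminal).

Augment with C' → C and build the canonical LR(0) collection (I0 = CLOSURE({[C' → . C]}), then GOTO on every symbol after a dot until no new states appear). It has 17 states:
  I0: { [C → . + +], [C → . - x], [C → . P], [C → . x x], [C' → . C], [L → . a - +], [P → . - P C], [P → . L +] }  — shift
  I1: { [C → + . +] }  — shift
  I2: { [C → - . x], [L → . a - +], [P → - . P C], [P → . - P C], [P → . L +] }  — shift
  I3: { [C' → C .] }  — accept
  I4: { [P → L . +] }  — shift
  I5: { [C → P .] }  — reduce
  I6: { [L → a . - +] }  — shift
  I7: { [C → x . x] }  — shift
  I8: { [C → x x .] }  — reduce
  I9: { [L → a - . +] }  — shift
  I10: { [L → a - + .] }  — reduce
  I11: { [P → L + .] }  — reduce
  I12: { [L → . a - +], [P → - . P C], [P → . - P C], [P → . L +] }  — shift
  I13: { [C → . + +], [C → . - x], [C → . P], [C → . x x], [L → . a - +], [P → - P . C], [P → . - P C], [P → . L +] }  — shift
  I14: { [C → - x .] }  — reduce
  I15: { [P → - P C .] }  — reduce
  I16: { [C → + + .] }  — reduce

No state contains both a complete item and a shift item.

Answer: No shift-reduce conflicts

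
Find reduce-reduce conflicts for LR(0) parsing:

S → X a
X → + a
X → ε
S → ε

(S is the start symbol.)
Yes — I0: [S → .] vs [X → .]

Augment with S' → S and build the canonical LR(0) collection (I0 = CLOSURE({[S' → . S]}), then GOTO on every symbol after a dot until no new states appear). It has 6 states:
  I0: { [S → . X a], [S → .], [S' → . S], [X → . + a], [X → .] }  — shift, 2 reduces
  I1: { [X → + . a] }  — shift
  I2: { [S' → S .] }  — accept
  I3: { [S → X . a] }  — shift
  I4: { [S → X a .] }  — reduce
  I5: { [X → + a .] }  — reduce

I0 contains complete items [S → .], [X → .] — reduce-reduce conflict.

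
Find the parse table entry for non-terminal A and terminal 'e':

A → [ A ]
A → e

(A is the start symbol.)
To find M[A, 'e'], we find productions for A where 'e' is in the predict set (PREDICT(N → α) = (FIRST(α) \ {ε}) ∪ (FOLLOW(N) if α ⇒* ε)).

A → [ A ]: PREDICT = { '[' }
A → e: PREDICT = { 'e' }
  'e' is in predict set, so this production goes in M[A, 'e']

M[A, 'e'] = A → e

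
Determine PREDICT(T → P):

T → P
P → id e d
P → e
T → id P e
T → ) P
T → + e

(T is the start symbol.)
PREDICT(T → P) = (FIRST(RHS) \ {ε}) ∪ (FOLLOW(T) if ε ∈ FIRST(RHS), i.e. RHS ⇒* ε)
FIRST(P) = { 'e', 'id' }
FIRST(P) = { 'e', 'id' }
ε ∉ FIRST(P), so FOLLOW(T) is not added.
PREDICT(T → P) = { 'e', 'id' }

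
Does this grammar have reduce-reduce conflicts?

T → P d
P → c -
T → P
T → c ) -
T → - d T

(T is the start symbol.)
A reduce-reduce conflict occurs when an LR(0) state has two complete items [A → α .] and [B → β .] — both call for a reduction, and with no lookahead the parser cannot choose between them.

Augment with T' → T and build the canonical LR(0) collection (I0 = CLOSURE({[T' → . T]}), then GOTO on every symbol after a dot until no new states appear). It has 11 states:
  I0: { [P → . c -], [T → . - d T], [T → . P d], [T → . P], [T → . c ) -], [T' → . T] }  — shift
  I1: { [T → - . d T] }  — shift
  I2: { [T → P . d], [T → P .] }  — shift, reduce
  I3: { [T' → T .] }  — accept
  I4: { [P → c . -], [T → c . ) -] }  — shift
  I5: { [T → c ) . -] }  — shift
  I6: { [P → c - .] }  — reduce
  I7: { [T → c ) - .] }  — reduce
  I8: { [T → P d .] }  — reduce
  I9: { [P → . c -], [T → - d . T], [T → . - d T], [T → . P d], [T → . P], [T → . c ) -] }  — shift
  I10: { [T → - d T .] }  — reduce

No state contains more than one complete item.

Answer: No reduce-reduce conflicts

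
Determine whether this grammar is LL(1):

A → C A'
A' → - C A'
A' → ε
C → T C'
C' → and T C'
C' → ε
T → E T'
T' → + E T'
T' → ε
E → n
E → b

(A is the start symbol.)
Yes, the grammar is LL(1).

Relevant sets:
  FOLLOW(A') = { $ }
  FOLLOW(C') = { $, '-' }
  FOLLOW(T') = { $, '-', 'and' }

For A':
  PREDICT(A' → '-' C A') = { '-' }
  PREDICT(A' → ε) = { $ }
For C':
  PREDICT(C' → and T C') = { 'and' }
  PREDICT(C' → ε) = { $, '-' }
For T':
  PREDICT(T' → '+' E T') = { '+' }
  PREDICT(T' → ε) = { $, '-', 'and' }
For E:
  PREDICT(E → n) = { 'n' }
  PREDICT(E → b) = { 'b' }
A, C, T have a single production, so nothing to check there.

All predict sets are disjoint. The grammar IS LL(1).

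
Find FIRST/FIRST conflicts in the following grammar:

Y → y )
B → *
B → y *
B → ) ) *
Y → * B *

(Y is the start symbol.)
No FIRST/FIRST conflicts.

Productions for Y:
  Y → y ): FIRST = { 'y' }
  Y → * B *: FIRST = { '*' }
Productions for B:
  B → *: FIRST = { '*' }
  B → y *: FIRST = { 'y' }
  B → ) ) *: FIRST = { ')' }

All alternatives of each non-terminal have pairwise disjoint FIRST sets.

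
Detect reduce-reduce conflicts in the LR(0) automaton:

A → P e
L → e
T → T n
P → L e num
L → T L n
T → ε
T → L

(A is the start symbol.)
No reduce-reduce conflicts

A reduce-reduce conflict occurs when an LR(0) state has two complete items [A → α .] and [B → β .] — both call for a reduction, and with no lookahead the parser cannot choose between them.

Augment with A' → A and build the canonical LR(0) collection (I0 = CLOSURE({[A' → . A]}), then GOTO on every symbol after a dot until no new states appear). It has 12 states:
  I0: { [A → . P e], [A' → . A], [L → . T L n], [L → . e], [P → . L e num], [T → . L], [T → . T n], [T → .] }  — shift, reduce
  I1: { [A' → A .] }  — accept
  I2: { [P → L . e num], [T → L .] }  — shift, reduce
  I3: { [A → P . e] }  — shift
  I4: { [L → . T L n], [L → . e], [L → T . L n], [T → . L], [T → . T n], [T → .], [T → T . n] }  — shift, reduce
  I5: { [L → e .] }  — reduce
  I6: { [L → T L . n], [T → L .] }  — shift, reduce
  I7: { [T → T n .] }  — reduce
  I8: { [L → T L n .] }  — reduce
  I9: { [A → P e .] }  — reduce
  I10: { [P → L e . num] }  — shift
  I11: { [P → L e num .] }  — reduce

No state contains more than one complete item.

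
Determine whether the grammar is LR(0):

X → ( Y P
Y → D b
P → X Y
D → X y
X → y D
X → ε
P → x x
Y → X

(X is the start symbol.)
No. Shift-reduce conflict between [X → .] and [X → . ( Y P]

A grammar is LR(0) if no state in the canonical LR(0) collection has:
  - both a shift item (dot before a terminal) and a complete item (shift-reduce conflict), or
  - two or more complete items (reduce-reduce conflict; the accept item [X' → X .] counts as a complete item here).

Augment with X' → X and build the canonical LR(0) collection (I0 = CLOSURE({[X' → . X]}), then GOTO on every symbol after a dot until no new states appear). It has 16 states:
  I0: { [X → . ( Y P], [X → . y D], [X → .], [X' → . X] }  — shift, reduce
  I1: { [D → . X y], [X → ( . Y P], [X → . ( Y P], [X → . y D], [X → .], [Y → . D b], [Y → . X] }  — shift, reduce
  I2: { [X' → X .] }  — accept
  I3: { [D → . X y], [X → . ( Y P], [X → . y D], [X → .], [X → y . D] }  — shift, reduce
  I4: { [X → y D .] }  — reduce
  I5: { [D → X . y] }  — shift
  I6: { [D → X y .] }  — reduce
  I7: { [Y → D . b] }  — shift
  I8: { [D → X . y], [Y → X .] }  — shift, reduce
  I9: { [P → . X Y], [P → . x x], [X → ( Y . P], [X → . ( Y P], [X → . y D], [X → .] }  — shift, reduce
  I10: { [X → ( Y P .] }  — reduce
  I11: { [D → . X y], [P → X . Y], [X → . ( Y P], [X → . y D], [X → .], [Y → . D b], [Y → . X] }  — shift, reduce
  I12: { [P → x . x] }  — shift
  I13: { [P → x x .] }  — reduce
  I14: { [P → X Y .] }  — reduce
  I15: { [Y → D b .] }  — reduce

Conflict in state I0:
  Shift-reduce conflict between [X → .] and [X → . ( Y P]
So the grammar is NOT LR(0).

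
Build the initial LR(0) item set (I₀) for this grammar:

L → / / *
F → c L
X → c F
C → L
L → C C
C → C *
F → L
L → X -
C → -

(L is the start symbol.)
First, augment the grammar with L' → L
I₀ = CLOSURE({ [L' → . L] }):
  [L' → . L] has the dot before L: add [L → . / / *], [L → . C C], [L → . X -]
  [L → . C C] has the dot before C: add [C → . L], [C → . C *], [C → . -]
  [L → . X -] has the dot before X: add [X → . c F]
No further items can be added.

I₀ = { [C → . -], [C → . C *], [C → . L], [L → . / / *], [L → . C C], [L → . X -], [L' → . L], [X → . c F] }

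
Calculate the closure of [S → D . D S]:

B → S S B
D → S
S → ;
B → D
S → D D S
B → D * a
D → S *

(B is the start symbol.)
{ [D → . S *], [D → . S], [S → . ;], [S → . D D S], [S → D . D S] }

To compute CLOSURE, for each item [A → α.Bβ] where B is a non-terminal, add [B → .γ] for all productions B → γ; repeat for the newly added items until nothing changes.

Start with: [S → D . D S]
  [S → D . D S] has the dot before D: add [D → . S], [D → . S *]
  [D → . S] has the dot before S: add [S → . ;], [S → . D D S]
No further items can be added.

CLOSURE = { [D → . S *], [D → . S], [S → . ;], [S → . D D S], [S → D . D S] }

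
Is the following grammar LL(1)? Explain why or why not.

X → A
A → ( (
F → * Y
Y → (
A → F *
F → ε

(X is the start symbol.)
A grammar is LL(1) if for each non-terminal N with multiple productions, the predict sets of those productions are pairwise disjoint, where PREDICT(N → α) = (FIRST(α) \ {ε}) ∪ (FOLLOW(N) if α ⇒* ε).

Relevant sets:
  FIRST(F) = { '*', ε }
  FOLLOW(F) = { '*' }

For A:
  PREDICT(A → '(' '(') = { '(' }
  PREDICT(A → F '*') = { '*' }
For F:
  PREDICT(F → '*' Y) = { '*' }
  PREDICT(F → ε) = { '*' }
X, Y have a single production, so nothing to check there.

Conflict found: Predict set conflict for F: { '*' }
The grammar is NOT LL(1).

Answer: No. Predict set conflict for F: { '*' }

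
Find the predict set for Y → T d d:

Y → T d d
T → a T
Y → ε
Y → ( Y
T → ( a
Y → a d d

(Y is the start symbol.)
PREDICT(Y → T d d) = (FIRST(RHS) \ {ε}) ∪ (FOLLOW(Y) if ε ∈ FIRST(RHS), i.e. RHS ⇒* ε)
FIRST(T) = { '(', 'a' }
FIRST(T d d) = { '(', 'a' }
ε ∉ FIRST(T d d), so FOLLOW(Y) is not added.
PREDICT(Y → T d d) = { '(', 'a' }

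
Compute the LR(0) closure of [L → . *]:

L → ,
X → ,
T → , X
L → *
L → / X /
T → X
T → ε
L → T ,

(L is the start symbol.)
{ [L → . *] }

Start with: [L → . *]
The dot precedes the terminal '*', so nothing is added.

CLOSURE = { [L → . *] }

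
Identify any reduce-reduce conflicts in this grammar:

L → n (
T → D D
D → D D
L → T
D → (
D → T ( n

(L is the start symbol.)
Yes — I9: [D → D D .] vs [T → D D .]

A reduce-reduce conflict occurs when an LR(0) state has two complete items [A → α .] and [B → β .] — both call for a reduction, and with no lookahead the parser cannot choose between them.

Augment with L' → L and build the canonical LR(0) collection (I0 = CLOSURE({[L' → . L]}), then GOTO on every symbol after a dot until no new states appear). It has 11 states:
  I0: { [D → . (], [D → . D D], [D → . T ( n], [L → . T], [L → . n (], [L' → . L], [T → . D D] }  — shift
  I1: { [D → ( .] }  — reduce
  I2: { [D → . (], [D → . D D], [D → . T ( n], [D → D . D], [T → . D D], [T → D . D] }  — shift
  I3: { [L' → L .] }  — accept
  I4: { [D → T . ( n], [L → T .] }  — shift, reduce
  I5: { [L → n . (] }  — shift
  I6: { [L → n ( .] }  — reduce
  I7: { [D → T ( . n] }  — shift
  I8: { [D → T ( n .] }  — reduce
  I9: { [D → . (], [D → . D D], [D → . T ( n], [D → D . D], [D → D D .], [T → . D D], [T → D . D], [T → D D .] }  — shift, 2 reduces
  I10: { [D → T . ( n] }  — shift

I9 contains complete items [D → D D .], [T → D D .] — reduce-reduce conflict.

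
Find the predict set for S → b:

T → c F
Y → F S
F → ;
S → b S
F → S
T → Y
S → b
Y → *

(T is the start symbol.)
{ 'b' }

PREDICT(S → b) = (FIRST(RHS) \ {ε}) ∪ (FOLLOW(S) if ε ∈ FIRST(RHS), i.e. RHS ⇒* ε)
FIRST(b) = { 'b' }
ε ∉ FIRST(b), so FOLLOW(S) is not added.
PREDICT(S → b) = { 'b' }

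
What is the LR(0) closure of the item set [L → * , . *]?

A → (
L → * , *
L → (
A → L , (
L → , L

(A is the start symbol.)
{ [L → * , . *] }

To compute CLOSURE, for each item [A → α.Bβ] where B is a non-terminal, add [B → .γ] for all productions B → γ; repeat for the newly added items until nothing changes.

Start with: [L → * , . *]
The dot precedes the terminal '*', so nothing is added.

CLOSURE = { [L → * , . *] }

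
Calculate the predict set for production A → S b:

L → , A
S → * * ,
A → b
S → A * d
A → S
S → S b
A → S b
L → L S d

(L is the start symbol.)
PREDICT(A → S b) = (FIRST(RHS) \ {ε}) ∪ (FOLLOW(A) if ε ∈ FIRST(RHS), i.e. RHS ⇒* ε)
FIRST(S) = { '*', 'b' }
FIRST(S b) = { '*', 'b' }
ε ∉ FIRST(S b), so FOLLOW(A) is not added.
PREDICT(A → S b) = { '*', 'b' }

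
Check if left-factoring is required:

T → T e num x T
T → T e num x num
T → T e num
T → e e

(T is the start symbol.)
Left-factoring is needed when two productions for the same non-terminal
share a common prefix on the right-hand side.

Productions for T:
  T → T e num x T
  T → T e num x num
  T → T e num
  T → e e

Found common prefix 'T e num' in productions for T

Answer: Yes, T has productions with common prefix 'T e num'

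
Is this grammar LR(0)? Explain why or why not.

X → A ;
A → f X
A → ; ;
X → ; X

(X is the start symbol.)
No. Shift-reduce conflict between [A → ; ; .] and [A → . ; ;]

Augment with X' → X and build the canonical LR(0) collection (I0 = CLOSURE({[X' → . X]}), then GOTO on every symbol after a dot until no new states appear). It has 9 states:
  I0: { [A → . ; ;], [A → . f X], [X → . ; X], [X → . A ;], [X' → . X] }  — shift
  I1: { [A → . ; ;], [A → . f X], [A → ; . ;], [X → . ; X], [X → . A ;], [X → ; . X] }  — shift
  I2: { [X → A . ;] }  — shift
  I3: { [X' → X .] }  — accept
  I4: { [A → . ; ;], [A → . f X], [A → f . X], [X → . ; X], [X → . A ;] }  — shift
  I5: { [A → f X .] }  — reduce
  I6: { [X → A ; .] }  — reduce
  I7: { [A → . ; ;], [A → . f X], [A → ; . ;], [A → ; ; .], [X → . ; X], [X → . A ;], [X → ; . X] }  — shift, reduce
  I8: { [X → ; X .] }  — reduce

Conflict in state I7:
  Shift-reduce conflict between [A → ; ; .] and [A → . ; ;]
So the grammar is NOT LR(0).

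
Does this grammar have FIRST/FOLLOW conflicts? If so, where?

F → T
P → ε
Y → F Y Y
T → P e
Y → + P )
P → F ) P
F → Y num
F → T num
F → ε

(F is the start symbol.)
A FIRST/FOLLOW conflict occurs when a non-terminal N has a nullable alternative N → β (β ⇒* ε) and another alternative N → α with FIRST(α) ∩ FOLLOW(N) ≠ ∅: on such a lookahead the parser cannot decide between expanding α and letting N vanish via β.

Nullable non-terminals: F, P.
FIRST sets used below: FIRST(T) = { ')', '+', 'e' }, FIRST(Y) = { ')', '+', 'e' }, FIRST(F) = { ')', '+', 'e', ε }

F: nullable alternative(s) F → ε; FOLLOW(F) = { $, ')', '+', 'e' }
  F → T: FIRST \ {ε} = { ')', '+', 'e' } — overlaps FOLLOW(F) on { ')', '+', 'e' }: CONFLICT
  F → Y num: FIRST \ {ε} = { ')', '+', 'e' } — overlaps FOLLOW(F) on { ')', '+', 'e' }: CONFLICT
  F → T num: FIRST \ {ε} = { ')', '+', 'e' } — overlaps FOLLOW(F) on { ')', '+', 'e' }: CONFLICT
  F → ε: FIRST \ {ε} = { } — this is the only nullable alternative, skip

P: nullable alternative(s) P → ε; FOLLOW(P) = { ')', 'e' }
  P → ε: FIRST \ {ε} = { } — this is the only nullable alternative, skip
  P → F ) P: FIRST \ {ε} = { ')', '+', 'e' } — overlaps FOLLOW(P) on { ')', 'e' }: CONFLICT

T, Y have no nullable alternative, so no FIRST/FOLLOW check is needed there.

So the grammar has 4 FIRST/FOLLOW conflicts (marked CONFLICT above).

Answer: Yes. F → T with FOLLOW(F) on { ')', '+', 'e' }; F → Y num with FOLLOW(F) on { ')', '+', 'e' }; F → T num with FOLLOW(F) on { ')', '+', 'e' }; P → F ')' P with FOLLOW(P) on { ')', 'e' }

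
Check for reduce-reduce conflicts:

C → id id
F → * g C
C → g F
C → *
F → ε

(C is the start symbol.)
A reduce-reduce conflict occurs when an LR(0) state has two complete items [A → α .] and [B → β .] — both call for a reduction, and with no lookahead the parser cannot choose between them.

Augment with C' → C and build the canonical LR(0) collection (I0 = CLOSURE({[C' → . C]}), then GOTO on every symbol after a dot until no new states appear). It has 10 states:
  I0: { [C → . *], [C → . g F], [C → . id id], [C' → . C] }  — shift
  I1: { [C → * .] }  — reduce
  I2: { [C' → C .] }  — accept
  I3: { [C → g . F], [F → . * g C], [F → .] }  — shift, reduce
  I4: { [C → id . id] }  — shift
  I5: { [C → id id .] }  — reduce
  I6: { [F → * . g C] }  — shift
  I7: { [C → g F .] }  — reduce
  I8: { [C → . *], [C → . g F], [C → . id id], [F → * g . C] }  — shift
  I9: { [F → * g C .] }  — reduce

No state contains more than one complete item.

Answer: No reduce-reduce conflicts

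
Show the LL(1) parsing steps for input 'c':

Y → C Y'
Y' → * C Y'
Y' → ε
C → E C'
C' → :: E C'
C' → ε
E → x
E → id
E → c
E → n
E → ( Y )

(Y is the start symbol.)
LL(1) parsing maintains a stack (initially the start symbol over $) and the input. At each step: if the stack top is a terminal, match it against the current input token; if it is a non-terminal N, replace it with the RHS of M[N, lookahead] (the unique production whose predict set contains the lookahead).

Stack is shown with the top on the left.

Stack      Input  Action
------------------------
Y $        c $    output Y → C Y'
C Y' $     c $    output C → E C'
E C' Y' $  c $    output E → c
c C' Y' $  c $    match 'c'
C' Y' $    $      output C' → ε
Y' $       $      output Y' → ε
$          $      accept

The string is accepted.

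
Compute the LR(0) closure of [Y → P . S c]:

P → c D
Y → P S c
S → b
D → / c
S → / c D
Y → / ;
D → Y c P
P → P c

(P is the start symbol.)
Start with: [Y → P . S c]
  [Y → P . S c] has the dot before S: add [S → . b], [S → . / c D]
No further items can be added.

CLOSURE = { [S → . / c D], [S → . b], [Y → P . S c] }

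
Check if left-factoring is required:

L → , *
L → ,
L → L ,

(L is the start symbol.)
Yes, L has productions with common prefix ','

Left-factoring is needed when two productions for the same non-terminal
share a common prefix on the right-hand side.

Productions for L:
  L → , *
  L → ,
  L → L ,

Found common prefix ',' in productions for L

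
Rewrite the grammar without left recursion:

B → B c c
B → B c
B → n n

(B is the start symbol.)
B → n n B'
B' → c c B'
B' → c B'
B' → ε

B is directly left-recursive. The standard transformation for
  A → A α₁ | ... | A α_m | β₁ | ... | β_n
is
  A  → β₁ A' | ... | β_n A'
  A' → α₁ A' | ... | α_m A' | ε

B → n n becomes B → n n B'
B → B c c becomes B' → c c B'
B → B c becomes B' → c B'
Add B' → ε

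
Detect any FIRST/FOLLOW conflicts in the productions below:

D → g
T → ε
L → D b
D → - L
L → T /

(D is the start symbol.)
No FIRST/FOLLOW conflicts.

Nullable non-terminals: T.
T has a nullable alternative but only one production, so nothing to check.

D, L have no nullable alternative, so no FIRST/FOLLOW check is needed there.

No FIRST/FOLLOW conflicts found.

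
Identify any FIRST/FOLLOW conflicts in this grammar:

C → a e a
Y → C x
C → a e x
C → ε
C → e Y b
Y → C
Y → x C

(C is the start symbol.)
A FIRST/FOLLOW conflict occurs when a non-terminal N has a nullable alternative N → β (β ⇒* ε) and another alternative N → α with FIRST(α) ∩ FOLLOW(N) ≠ ∅: on such a lookahead the parser cannot decide between expanding α and letting N vanish via β.

Nullable non-terminals: C, Y.
FIRST sets used below: FIRST(C) = { 'a', 'e', ε }

C: nullable alternative(s) C → ε; FOLLOW(C) = { $, 'b', 'x' }
  C → a e a: FIRST \ {ε} = { 'a' } — disjoint from FOLLOW(C)
  C → a e x: FIRST \ {ε} = { 'a' } — disjoint from FOLLOW(C)
  C → ε: FIRST \ {ε} = { } — this is the only nullable alternative, skip
  C → e Y b: FIRST \ {ε} = { 'e' } — disjoint from FOLLOW(C)

Y: nullable alternative(s) Y → C; FOLLOW(Y) = { 'b' }
  Y → C x: FIRST \ {ε} = { 'a', 'e', 'x' } — disjoint from FOLLOW(Y)
  Y → C: FIRST \ {ε} = { 'a', 'e' } — this is the only nullable alternative, skip
  Y → x C: FIRST \ {ε} = { 'x' } — disjoint from FOLLOW(Y)

No FIRST/FOLLOW conflicts found.

Answer: No FIRST/FOLLOW conflicts.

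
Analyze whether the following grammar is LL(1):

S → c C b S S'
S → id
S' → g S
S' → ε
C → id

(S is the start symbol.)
Relevant sets:
  FOLLOW(S') = { $, 'g' }

For S:
  PREDICT(S → c C b S S') = { 'c' }
  PREDICT(S → id) = { 'id' }
For S':
  PREDICT(S' → g S) = { 'g' }
  PREDICT(S' → ε) = { $, 'g' }
C has a single production, so nothing to check there.

Conflict found: Predict set conflict for S': { 'g' }
The grammar is NOT LL(1).

Answer: No. Predict set conflict for S': { 'g' }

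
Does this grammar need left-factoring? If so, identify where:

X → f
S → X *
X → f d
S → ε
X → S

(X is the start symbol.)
Left-factoring is needed when two productions for the same non-terminal
share a common prefix on the right-hand side.

Productions for X:
  X → f
  X → f d
  X → S
Productions for S:
  S → X *
  S → ε

Found common prefix 'f' in productions for X

Answer: Yes, X has productions with common prefix 'f'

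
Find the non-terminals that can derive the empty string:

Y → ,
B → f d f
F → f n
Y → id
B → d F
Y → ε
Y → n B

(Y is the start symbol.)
{ 'Y' }

A non-terminal is nullable if it can derive ε (the empty string): either it has an ε-production, or it has a production whose right-hand side consists entirely of nullable non-terminals.

ε-productions: Y → ε
So Y is immediately nullable.
No further non-terminal can be added: every production for the remaining non-terminals contains a terminal or a non-nullable non-terminal.
Nullable = { 'Y' }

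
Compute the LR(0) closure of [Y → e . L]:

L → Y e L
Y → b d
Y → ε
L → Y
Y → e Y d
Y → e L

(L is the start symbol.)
{ [L → . Y e L], [L → . Y], [Y → . b d], [Y → . e L], [Y → . e Y d], [Y → .], [Y → e . L] }

To compute CLOSURE, for each item [A → α.Bβ] where B is a non-terminal, add [B → .γ] for all productions B → γ; repeat for the newly added items until nothing changes.

Start with: [Y → e . L]
  [Y → e . L] has the dot before L: add [L → . Y e L], [L → . Y]
  [L → . Y e L] has the dot before Y: add [Y → . b d], [Y → .], [Y → . e Y d], [Y → . e L]
No further items can be added.

CLOSURE = { [L → . Y e L], [L → . Y], [Y → . b d], [Y → . e L], [Y → . e Y d], [Y → .], [Y → e . L] }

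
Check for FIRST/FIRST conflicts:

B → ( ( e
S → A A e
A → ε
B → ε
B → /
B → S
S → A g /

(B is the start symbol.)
A FIRST/FIRST conflict occurs when two productions N → α and N → β for the same non-terminal have FIRST(α) ∩ FIRST(β) ≠ ∅ (with ε ∈ FIRST of a nullable right-hand side, so two nullable alternatives also conflict).

FIRST sets of the non-terminals at (or reachable through a nullable prefix from) the front of some alternative:
  FIRST(S) = { 'e', 'g' }
  FIRST(A) = { ε }

Productions for B:
  B → ( ( e: FIRST = { '(' }
  B → ε: FIRST = { ε }
  B → /: FIRST = { '/' }
  B → S: FIRST = { 'e', 'g' }
Productions for S:
  S → A A e: FIRST = { 'e' }
  S → A g /: FIRST = { 'g' }
A has only one production, so no FIRST/FIRST conflict is possible there.

All alternatives of each non-terminal have pairwise disjoint FIRST sets.

Answer: No FIRST/FIRST conflicts.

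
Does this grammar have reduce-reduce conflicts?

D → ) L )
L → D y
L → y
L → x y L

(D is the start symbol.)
No reduce-reduce conflicts

A reduce-reduce conflict occurs when an LR(0) state has two complete items [A → α .] and [B → β .] — both call for a reduction, and with no lookahead the parser cannot choose between them.

Augment with D' → D and build the canonical LR(0) collection (I0 = CLOSURE({[D' → . D]}), then GOTO on every symbol after a dot until no new states appear). It has 11 states:
  I0: { [D → . ) L )], [D' → . D] }  — shift
  I1: { [D → ) . L )], [D → . ) L )], [L → . D y], [L → . x y L], [L → . y] }  — shift
  I2: { [D' → D .] }  — accept
  I3: { [L → D . y] }  — shift
  I4: { [D → ) L . )] }  — shift
  I5: { [L → x . y L] }  — shift
  I6: { [L → y .] }  — reduce
  I7: { [D → . ) L )], [L → . D y], [L → . x y L], [L → . y], [L → x y . L] }  — shift
  I8: { [L → x y L .] }  — reduce
  I9: { [D → ) L ) .] }  — reduce
  I10: { [L → D y .] }  — reduce

No state contains more than one complete item.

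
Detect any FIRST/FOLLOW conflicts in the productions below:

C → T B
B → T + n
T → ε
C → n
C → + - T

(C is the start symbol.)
A FIRST/FOLLOW conflict occurs when a non-terminal N has a nullable alternative N → β (β ⇒* ε) and another alternative N → α with FIRST(α) ∩ FOLLOW(N) ≠ ∅: on such a lookahead the parser cannot decide between expanding α and letting N vanish via β.

Nullable non-terminals: T.
T has a nullable alternative but only one production, so nothing to check.

B, C have no nullable alternative, so no FIRST/FOLLOW check is needed there.

No FIRST/FOLLOW conflicts found.

Answer: No FIRST/FOLLOW conflicts.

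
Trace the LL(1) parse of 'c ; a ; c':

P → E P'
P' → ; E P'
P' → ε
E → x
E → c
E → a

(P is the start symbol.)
Stack is shown with the top on the left.

Stack     Input        Action
-----------------------------
P $       c ; a ; c $  output P → E P'
E P' $    c ; a ; c $  output E → c
c P' $    c ; a ; c $  match 'c'
P' $      ; a ; c $    output P' → ; E P'
; E P' $  ; a ; c $    match ';'
E P' $    a ; c $      output E → a
a P' $    a ; c $      match 'a'
P' $      ; c $        output P' → ; E P'
; E P' $  ; c $        match ';'
E P' $    c $          output E → c
c P' $    c $          match 'c'
P' $      $            output P' → ε
$         $            accept

The string is accepted.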